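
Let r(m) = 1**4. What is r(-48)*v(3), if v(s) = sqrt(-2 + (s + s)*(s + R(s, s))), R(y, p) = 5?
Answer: sqrt(46) ≈ 6.7823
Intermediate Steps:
r(m) = 1
v(s) = sqrt(-2 + 2*s*(5 + s)) (v(s) = sqrt(-2 + (s + s)*(s + 5)) = sqrt(-2 + (2*s)*(5 + s)) = sqrt(-2 + 2*s*(5 + s)))
r(-48)*v(3) = 1*sqrt(-2 + 2*3**2 + 10*3) = 1*sqrt(-2 + 2*9 + 30) = 1*sqrt(-2 + 18 + 30) = 1*sqrt(46) = sqrt(46)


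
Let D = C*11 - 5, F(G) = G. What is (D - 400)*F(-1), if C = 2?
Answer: 383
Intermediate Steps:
D = 17 (D = 2*11 - 5 = 22 - 5 = 17)
(D - 400)*F(-1) = (17 - 400)*(-1) = -383*(-1) = 383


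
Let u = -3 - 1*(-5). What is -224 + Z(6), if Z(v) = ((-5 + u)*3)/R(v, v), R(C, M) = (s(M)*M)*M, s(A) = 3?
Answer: -2689/12 ≈ -224.08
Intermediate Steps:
u = 2 (u = -3 + 5 = 2)
R(C, M) = 3*M² (R(C, M) = (3*M)*M = 3*M²)
Z(v) = -3/v² (Z(v) = ((-5 + 2)*3)/((3*v²)) = (-3*3)*(1/(3*v²)) = -3/v²)
-224 + Z(6) = -224 - 3/6² = -224 - 3*1/36 = -224 - 1/12 = -2689/12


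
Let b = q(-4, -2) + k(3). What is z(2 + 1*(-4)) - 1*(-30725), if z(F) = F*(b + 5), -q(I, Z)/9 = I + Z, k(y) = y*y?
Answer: 30589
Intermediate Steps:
k(y) = y**2
q(I, Z) = -9*I - 9*Z (q(I, Z) = -9*(I + Z) = -9*I - 9*Z)
b = 63 (b = (-9*(-4) - 9*(-2)) + 3**2 = (36 + 18) + 9 = 54 + 9 = 63)
z(F) = 68*F (z(F) = F*(63 + 5) = F*68 = 68*F)
z(2 + 1*(-4)) - 1*(-30725) = 68*(2 + 1*(-4)) - 1*(-30725) = 68*(2 - 4) + 30725 = 68*(-2) + 30725 = -136 + 30725 = 30589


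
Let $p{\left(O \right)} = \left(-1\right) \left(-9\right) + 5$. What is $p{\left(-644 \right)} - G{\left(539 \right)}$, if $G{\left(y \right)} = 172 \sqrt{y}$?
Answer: $14 - 1204 \sqrt{11} \approx -3979.2$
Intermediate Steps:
$p{\left(O \right)} = 14$ ($p{\left(O \right)} = 9 + 5 = 14$)
$p{\left(-644 \right)} - G{\left(539 \right)} = 14 - 172 \sqrt{539} = 14 - 172 \cdot 7 \sqrt{11} = 14 - 1204 \sqrt{11}$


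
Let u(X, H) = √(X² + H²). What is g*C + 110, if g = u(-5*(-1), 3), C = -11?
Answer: 110 - 11*√34 ≈ 45.859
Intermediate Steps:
u(X, H) = √(H² + X²)
g = √34 (g = √(3² + (-5*(-1))²) = √(9 + 5²) = √(9 + 25) = √34 ≈ 5.8309)
g*C + 110 = √34*(-11) + 110 = -11*√34 + 110 = 110 - 11*√34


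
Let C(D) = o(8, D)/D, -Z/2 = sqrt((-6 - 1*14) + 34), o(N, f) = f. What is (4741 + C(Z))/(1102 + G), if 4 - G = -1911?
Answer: 4742/3017 ≈ 1.5718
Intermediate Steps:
G = 1915 (G = 4 - 1*(-1911) = 4 + 1911 = 1915)
Z = -2*sqrt(14) (Z = -2*sqrt((-6 - 1*14) + 34) = -2*sqrt((-6 - 14) + 34) = -2*sqrt(-20 + 34) = -2*sqrt(14) ≈ -7.4833)
C(D) = 1 (C(D) = D/D = 1)
(4741 + C(Z))/(1102 + G) = (4741 + 1)/(1102 + 1915) = 4742/3017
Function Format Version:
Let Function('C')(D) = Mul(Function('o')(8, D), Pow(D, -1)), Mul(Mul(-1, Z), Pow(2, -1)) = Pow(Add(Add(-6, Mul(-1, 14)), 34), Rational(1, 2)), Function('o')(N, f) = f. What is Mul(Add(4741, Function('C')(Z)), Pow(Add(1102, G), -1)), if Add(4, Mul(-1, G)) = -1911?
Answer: Rational(4742, 3017) ≈ 1.5718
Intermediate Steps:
G = 1915 (G = Add(4, Mul(-1, -1911)) = Add(4, 1911) = 1915)
Z = Mul(-2, Pow(14, Rational(1, 2))) (Z = Mul(-2, Pow(Add(Add(-6, Mul(-1, 14)), 34), Rational(1, 2))) = Mul(-2, Pow(Add(Add(-6, -14), 34), Rational(1, 2))) = Mul(-2, Pow(Add(-20, 34), Rational(1, 2))) = Mul(-2, Pow(14, Rational(1, 2))) ≈ -7.4833)
Function('C')(D) = 1 (Function('C')(D) = Mul(D, Pow(D, -1)) = 1)
Mul(Add(4741, Function('C')(Z)), Pow(Add(1102, G), -1)) = Mul(Add(4741, 1), Pow(Add(1102, 1915), -1)) = Mul(4742, Pow(3017, -1)) = Mul(4742, Rational(1, 3017)) = Rational(4742, 3017)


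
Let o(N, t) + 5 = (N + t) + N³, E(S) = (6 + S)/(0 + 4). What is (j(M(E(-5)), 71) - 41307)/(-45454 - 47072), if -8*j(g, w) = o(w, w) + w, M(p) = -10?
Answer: 229525/246736 ≈ 0.93025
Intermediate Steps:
E(S) = 3/2 + S/4 (E(S) = (6 + S)/4 = (6 + S)*(¼) = 3/2 + S/4)
o(N, t) = -5 + N + t + N³ (o(N, t) = -5 + ((N + t) + N³) = -5 + (N + t + N³) = -5 + N + t + N³)
j(g, w) = 5/8 - 3*w/8 - w³/8 (j(g, w) = -((-5 + w + w + w³) + w)/8 = -((-5 + w³ + 2*w) + w)/8 = -(-5 + w³ + 3*w)/8 = 5/8 - 3*w/8 - w³/8)
(j(M(E(-5)), 71) - 41307)/(-45454 - 47072) = ((5/8 - 3/8*71 - ⅛*71³) - 41307)/(-45454 - 47072) = ((5/8 - 213/8 - ⅛*357911) - 41307)/(-92526) = ((5/8 - 213/8 - 357911/8) - 41307)*(-1/92526) = (-358119/8 - 41307)*(-1/92526) = -688575/8*(-1/92526) = 229525/246736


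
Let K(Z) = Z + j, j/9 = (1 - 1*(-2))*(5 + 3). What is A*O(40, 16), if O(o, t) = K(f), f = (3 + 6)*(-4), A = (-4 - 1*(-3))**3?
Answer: -180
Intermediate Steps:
A = -1 (A = (-4 + 3)**3 = (-1)**3 = -1)
j = 216 (j = 9*((1 - 1*(-2))*(5 + 3)) = 9*((1 + 2)*8) = 9*(3*8) = 9*24 = 216)
f = -36 (f = 9*(-4) = -36)
K(Z) = 216 + Z (K(Z) = Z + 216 = 216 + Z)
O(o, t) = 180 (O(o, t) = 216 - 36 = 180)
A*O(40, 16) = -1*180 = -180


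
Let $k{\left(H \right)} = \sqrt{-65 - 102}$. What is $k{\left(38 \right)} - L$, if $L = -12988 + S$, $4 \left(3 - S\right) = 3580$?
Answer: $13880 + i \sqrt{167} \approx 13880.0 + 12.923 i$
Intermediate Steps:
$k{\left(H \right)} = i \sqrt{167}$ ($k{\left(H \right)} = \sqrt{-167} = i \sqrt{167}$)
$S = -892$ ($S = 3 - 895 = -892$)
$L = -13880$ ($L = -12988 - 892 = -13880$)
$k{\left(38 \right)} - L = i \sqrt{167} - -13880 = i \sqrt{167} + 13880 = 13880 + i \sqrt{167}$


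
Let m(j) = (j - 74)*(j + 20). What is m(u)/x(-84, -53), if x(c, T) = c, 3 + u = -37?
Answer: -190/7 ≈ -27.143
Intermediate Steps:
u = -40 (u = -3 - 37 = -40)
m(j) = (-74 + j)*(20 + j)
m(u)/x(-84, -53) = (-1480 + (-40)² - 54*(-40))/(-84) = (-1480 + 1600 + 2160)*(-1/84) = 2280*(-1/84) = -190/7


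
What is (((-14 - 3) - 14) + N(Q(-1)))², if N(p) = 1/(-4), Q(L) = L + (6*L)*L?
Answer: 15625/16 ≈ 976.56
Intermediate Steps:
Q(L) = L + 6*L²
N(p) = -¼
(((-14 - 3) - 14) + N(Q(-1)))² = (((-14 - 3) - 14) - ¼)² = ((-17 - 14) - ¼)² = (-31 - ¼)² = (-125/4)² = 15625/16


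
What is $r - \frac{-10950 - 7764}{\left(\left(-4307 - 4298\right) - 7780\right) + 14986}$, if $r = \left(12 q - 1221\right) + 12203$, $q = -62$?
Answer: $\frac{14304248}{1399} \approx 10225.0$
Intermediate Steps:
$r = 10238$ ($r = \left(12 \left(-62\right) - 1221\right) + 12203 = \left(-744 - 1221\right) + 12203 = -1965 + 12203 = 10238$)
$r - \frac{-10950 - 7764}{\left(\left(-4307 - 4298\right) - 7780\right) + 14986} = 10238 - \frac{-10950 - 7764}{\left(\left(-4307 - 4298\right) - 7780\right) + 14986} = 10238 - - \frac{18714}{\left(\left(-4307 - 4298\right) - 7780\right) + 14986} = 10238 - - \frac{18714}{\left(-8605 - 7780\right) + 14986} = 10238 - - \frac{18714}{-16385 + 14986} = 10238 - - \frac{18714}{-1399} = 10238 - \left(-18714\right) \left(- \frac{1}{1399}\right) = 10238 - \frac{18714}{1399} = \frac{14304248}{1399}$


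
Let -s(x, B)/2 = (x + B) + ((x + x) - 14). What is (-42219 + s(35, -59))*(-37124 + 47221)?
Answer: -426931451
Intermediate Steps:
s(x, B) = 28 - 6*x - 2*B (s(x, B) = -2*((x + B) + ((x + x) - 14)) = -2*((B + x) + (2*x - 14)) = -2*((B + x) + (-14 + 2*x)) = -2*(-14 + B + 3*x) = 28 - 6*x - 2*B)
(-42219 + s(35, -59))*(-37124 + 47221) = (-42219 + (28 - 6*35 - 2*(-59)))*(-37124 + 47221) = (-42219 + (28 - 210 + 118))*10097 = (-42219 - 64)*10097 = -42283*10097 = -426931451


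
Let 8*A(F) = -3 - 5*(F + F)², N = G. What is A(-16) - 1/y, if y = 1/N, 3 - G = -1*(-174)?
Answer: -3755/8 ≈ -469.38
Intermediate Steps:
G = -171 (G = 3 - (-1)*(-174) = 3 - 1*174 = 3 - 174 = -171)
N = -171
A(F) = -3/8 - 5*F²/2 (A(F) = (-3 - 5*(F + F)²)/8 = (-3 - 5*4*F²)/8 = (-3 - 20*F²)/8 = -3/8 - 5*F²/2)
y = -1/171 (y = 1/(-171) = -1/171 ≈ -0.0058480)
A(-16) - 1/y = (-3/8 - 5/2*(-16)²) - 1/(-1/171) = (-3/8 - 5/2*256) - 1*(-171) = (-3/8 - 640) + 171 = -5123/8 + 171 = -3755/8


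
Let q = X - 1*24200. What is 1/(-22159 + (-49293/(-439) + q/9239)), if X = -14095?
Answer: -4055921/89436546917 ≈ -4.5350e-5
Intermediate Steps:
q = -38295 (q = -14095 - 1*24200 = -14095 - 24200 = -38295)
1/(-22159 + (-49293/(-439) + q/9239)) = 1/(-22159 + (-49293/(-439) - 38295/9239)) = 1/(-22159 + (-49293*(-1/439) - 38295*1/9239)) = 1/(-22159 + (49293/439 - 38295/9239)) = 1/(-22159 + 438606522/4055921) = 1/(-89436546917/4055921) = -4055921/89436546917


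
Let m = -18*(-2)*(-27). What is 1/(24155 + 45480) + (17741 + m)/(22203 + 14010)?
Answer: 1167745528/2521692255 ≈ 0.46308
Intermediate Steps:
m = -972 (m = 36*(-27) = -972)
1/(24155 + 45480) + (17741 + m)/(22203 + 14010) = 1/(24155 + 45480) + (17741 - 972)/(22203 + 14010) = 1/69635 + 16769/36213 = 1167745528/2521692255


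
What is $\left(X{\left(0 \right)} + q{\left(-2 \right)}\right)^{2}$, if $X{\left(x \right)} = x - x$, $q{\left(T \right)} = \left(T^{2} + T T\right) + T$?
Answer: $36$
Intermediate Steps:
$q{\left(T \right)} = T + 2 T^{2}$ ($q{\left(T \right)} = \left(T^{2} + T^{2}\right) + T = 2 T^{2} + T = T + 2 T^{2}$)
$X{\left(x \right)} = 0$
$\left(X{\left(0 \right)} + q{\left(-2 \right)}\right)^{2} = \left(0 - 2 \left(1 + 2 \left(-2\right)\right)\right)^{2} = \left(0 - 2 \left(1 - 4\right)\right)^{2} = \left(0 - -6\right)^{2} = \left(0 + 6\right)^{2} = 6^{2} = 36$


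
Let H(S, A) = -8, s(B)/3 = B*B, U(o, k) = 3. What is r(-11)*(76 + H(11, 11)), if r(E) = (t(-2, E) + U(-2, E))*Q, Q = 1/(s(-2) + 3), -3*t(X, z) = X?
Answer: 748/45 ≈ 16.622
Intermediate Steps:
t(X, z) = -X/3
s(B) = 3*B² (s(B) = 3*(B*B) = 3*B²)
Q = 1/15 (Q = 1/(3*(-2)² + 3) = 1/(3*4 + 3) = 1/(12 + 3) = 1/15 ≈ 0.066667)
r(E) = 11/45 (r(E) = (-⅓*(-2) + 3)*(1/15) = (⅔ + 3)*(1/15) = (11/3)*(1/15) = 11/45)
r(-11)*(76 + H(11, 11)) = 11*(76 - 8)/45 = (11/45)*68 = 748/45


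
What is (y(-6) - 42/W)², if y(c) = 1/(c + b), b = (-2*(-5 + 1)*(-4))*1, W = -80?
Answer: 143641/577600 ≈ 0.24869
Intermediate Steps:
b = -32 (b = (-2*(-4)*(-4))*1 = (8*(-4))*1 = -32*1 = -32)
y(c) = 1/(-32 + c) (y(c) = 1/(c - 32) = 1/(-32 + c))
(y(-6) - 42/W)² = (1/(-32 - 6) - 42/(-80))² = (1/(-38) - 42*(-1/80))² = (-1/38 + 21/40)² = (379/760)² = 143641/577600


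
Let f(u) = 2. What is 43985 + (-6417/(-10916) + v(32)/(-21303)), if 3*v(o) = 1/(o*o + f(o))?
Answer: 15741761011936151/357884520372 ≈ 43986.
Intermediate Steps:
v(o) = 1/(3*(2 + o²)) (v(o) = 1/(3*(o*o + 2)) = 1/(3*(o² + 2)) = 1/(3*(2 + o²)))
43985 + (-6417/(-10916) + v(32)/(-21303)) = 43985 + (-6417/(-10916) + (1/(3*(2 + 32²)))/(-21303)) = 43985 + (-6417*(-1/10916) + (1/(3*(2 + 1024)))*(-1/21303)) = 43985 + (6417/10916 + ((⅓)/1026)*(-1/21303)) = 43985 + (6417/10916 + ((⅓)*(1/1026))*(-1/21303)) = 43985 + (6417/10916 + (1/3078)*(-1/21303)) = 43985 + (6417/10916 - 1/65570634) = 43985 + 210383373731/357884520372 = 15741761011936151/357884520372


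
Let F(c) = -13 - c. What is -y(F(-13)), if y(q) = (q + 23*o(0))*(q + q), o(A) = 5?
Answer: 0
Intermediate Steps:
y(q) = 2*q*(115 + q) (y(q) = (q + 23*5)*(q + q) = (q + 115)*(2*q) = (115 + q)*(2*q) = 2*q*(115 + q))
-y(F(-13)) = -2*(-13 - 1*(-13))*(115 + (-13 - 1*(-13))) = -2*(-13 + 13)*(115 + (-13 + 13)) = -2*0*(115 + 0) = -2*0*115 = -1*0 = 0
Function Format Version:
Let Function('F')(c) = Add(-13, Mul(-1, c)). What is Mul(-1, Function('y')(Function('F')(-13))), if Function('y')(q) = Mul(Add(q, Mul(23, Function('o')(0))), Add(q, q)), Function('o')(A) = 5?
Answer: 0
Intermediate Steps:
Function('y')(q) = Mul(2, q, Add(115, q)) (Function('y')(q) = Mul(Add(q, Mul(23, 5)), Add(q, q)) = Mul(Add(q, 115), Mul(2, q)) = Mul(Add(115, q), Mul(2, q)) = Mul(2, q, Add(115, q)))
Mul(-1, Function('y')(Function('F')(-13))) = Mul(-1, Mul(2, Add(-13, Mul(-1, -13)), Add(115, Add(-13, Mul(-1, -13))))) = Mul(-1, Mul(2, Add(-13, 13), Add(115, Add(-13, 13)))) = Mul(-1, Mul(2, 0, Add(115, 0))) = Mul(-1, Mul(2, 0, 115)) = Mul(-1, 0) = 0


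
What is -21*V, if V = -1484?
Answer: 31164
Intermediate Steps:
-21*V = -21*(-1484) = 31164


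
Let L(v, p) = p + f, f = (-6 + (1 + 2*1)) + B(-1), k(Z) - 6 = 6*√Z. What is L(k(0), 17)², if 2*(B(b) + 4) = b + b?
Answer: 81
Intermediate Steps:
B(b) = -4 + b (B(b) = -4 + (b + b)/2 = -4 + (2*b)/2 = -4 + b)
k(Z) = 6 + 6*√Z
f = -8 (f = (-6 + (1 + 2*1)) + (-4 - 1) = (-6 + (1 + 2)) - 5 = (-6 + 3) - 5 = -3 - 5 = -8)
L(v, p) = -8 + p (L(v, p) = p - 8 = -8 + p)
L(k(0), 17)² = (-8 + 17)² = 9² = 81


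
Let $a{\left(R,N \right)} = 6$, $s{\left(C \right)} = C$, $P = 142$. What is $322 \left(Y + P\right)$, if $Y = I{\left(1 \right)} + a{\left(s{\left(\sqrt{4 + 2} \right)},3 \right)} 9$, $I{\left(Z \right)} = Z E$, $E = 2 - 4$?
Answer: $62468$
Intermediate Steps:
$E = -2$ ($E = 2 - 4 = -2$)
$I{\left(Z \right)} = - 2 Z$ ($I{\left(Z \right)} = Z \left(-2\right) = - 2 Z$)
$Y = 52$ ($Y = \left(-2\right) 1 + 6 \cdot 9 = -2 + 54 = 52$)
$322 \left(Y + P\right) = 322 \left(52 + 142\right) = 322 \cdot 194 = 62468$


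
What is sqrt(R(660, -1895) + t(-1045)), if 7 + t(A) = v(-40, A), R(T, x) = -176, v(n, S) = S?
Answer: 2*I*sqrt(307) ≈ 35.043*I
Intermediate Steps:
t(A) = -7 + A
sqrt(R(660, -1895) + t(-1045)) = sqrt(-176 + (-7 - 1045)) = sqrt(-176 - 1052) = sqrt(-1228) = 2*I*sqrt(307)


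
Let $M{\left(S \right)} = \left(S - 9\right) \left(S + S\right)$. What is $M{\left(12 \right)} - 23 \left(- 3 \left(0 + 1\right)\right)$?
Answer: $141$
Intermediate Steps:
$M{\left(S \right)} = 2 S \left(-9 + S\right)$ ($M{\left(S \right)} = \left(-9 + S\right) 2 S = 2 S \left(-9 + S\right)$)
$M{\left(12 \right)} - 23 \left(- 3 \left(0 + 1\right)\right) = 2 \cdot 12 \left(-9 + 12\right) - 23 \left(- 3 \left(0 + 1\right)\right) = 2 \cdot 12 \cdot 3 - 23 \left(\left(-3\right) 1\right) = 72 - -69 = 72 + 69 = 141$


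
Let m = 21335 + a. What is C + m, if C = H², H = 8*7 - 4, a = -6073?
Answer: 17966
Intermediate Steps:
H = 52 (H = 56 - 4 = 52)
m = 15262 (m = 21335 - 6073 = 15262)
C = 2704 (C = 52² = 2704)
C + m = 2704 + 15262 = 17966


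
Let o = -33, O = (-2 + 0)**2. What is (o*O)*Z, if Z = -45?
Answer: 5940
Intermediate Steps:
O = 4 (O = (-2)**2 = 4)
(o*O)*Z = -33*4*(-45) = -132*(-45) = 5940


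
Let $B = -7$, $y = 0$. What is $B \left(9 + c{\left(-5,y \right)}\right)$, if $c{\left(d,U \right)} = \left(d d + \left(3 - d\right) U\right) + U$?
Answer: $-238$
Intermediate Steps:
$c{\left(d,U \right)} = U + d^{2} + U \left(3 - d\right)$ ($c{\left(d,U \right)} = \left(d^{2} + U \left(3 - d\right)\right) + U = U + d^{2} + U \left(3 - d\right)$)
$B \left(9 + c{\left(-5,y \right)}\right) = - 7 \left(9 + \left(\left(-5\right)^{2} + 4 \cdot 0 - 0 \left(-5\right)\right)\right) = - 7 \left(9 + \left(25 + 0 + 0\right)\right) = - 7 \left(9 + 25\right) = \left(-7\right) 34 = -238$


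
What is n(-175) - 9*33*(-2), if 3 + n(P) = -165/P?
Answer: 20718/35 ≈ 591.94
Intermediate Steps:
n(P) = -3 - 165/P
n(-175) - 9*33*(-2) = (-3 - 165/(-175)) - 9*33*(-2) = (-3 - 165*(-1/175)) - 297*(-2) = (-3 + 33/35) + 594 = -72/35 + 594 = 20718/35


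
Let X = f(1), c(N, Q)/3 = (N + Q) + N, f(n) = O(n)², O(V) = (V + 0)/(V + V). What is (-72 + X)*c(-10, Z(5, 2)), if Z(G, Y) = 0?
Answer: 4305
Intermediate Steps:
O(V) = ½ (O(V) = V/((2*V)) = V*(1/(2*V)) = ½)
f(n) = ¼ (f(n) = (½)² = ¼)
c(N, Q) = 3*Q + 6*N (c(N, Q) = 3*((N + Q) + N) = 3*(Q + 2*N) = 3*Q + 6*N)
X = ¼ ≈ 0.25000
(-72 + X)*c(-10, Z(5, 2)) = (-72 + ¼)*(3*0 + 6*(-10)) = -287*(0 - 60)/4 = -287/4*(-60) = 4305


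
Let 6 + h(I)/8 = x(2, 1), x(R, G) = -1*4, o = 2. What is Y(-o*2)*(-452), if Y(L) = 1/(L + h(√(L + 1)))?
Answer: 113/21 ≈ 5.3810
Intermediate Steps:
x(R, G) = -4
h(I) = -80 (h(I) = -48 + 8*(-4) = -48 - 32 = -80)
Y(L) = 1/(-80 + L) (Y(L) = 1/(L - 80) = 1/(-80 + L))
Y(-o*2)*(-452) = -452/(-80 - 1*2*2) = -452/(-80 - 2*2) = -452/(-80 - 4) = -452/(-84) = -1/84*(-452) = 113/21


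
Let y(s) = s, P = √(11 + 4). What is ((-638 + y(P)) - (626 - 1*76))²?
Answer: (1188 - √15)² ≈ 1.4022e+6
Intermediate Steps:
P = √15 ≈ 3.8730
((-638 + y(P)) - (626 - 1*76))² = ((-638 + √15) - (626 - 1*76))² = ((-638 + √15) - (626 - 76))² = ((-638 + √15) - 1*550)² = ((-638 + √15) - 550)² = (-1188 + √15)²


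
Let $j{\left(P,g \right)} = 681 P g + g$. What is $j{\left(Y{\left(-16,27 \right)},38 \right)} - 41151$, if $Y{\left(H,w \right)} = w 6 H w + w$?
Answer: $-1810388359$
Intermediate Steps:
$Y{\left(H,w \right)} = w + 6 H w^{2}$ ($Y{\left(H,w \right)} = 6 w H w + w = 6 H w w + w = 6 H w^{2} + w = w + 6 H w^{2}$)
$j{\left(P,g \right)} = g + 681 P g$ ($j{\left(P,g \right)} = 681 P g + g = g + 681 P g$)
$j{\left(Y{\left(-16,27 \right)},38 \right)} - 41151 = 38 \left(1 + 681 \cdot 27 \left(1 + 6 \left(-16\right) 27\right)\right) - 41151 = 38 \left(1 + 681 \cdot 27 \left(1 - 2592\right)\right) - 41151 = 38 \left(1 + 681 \cdot 27 \left(-2591\right)\right) - 41151 = 38 \left(1 + 681 \left(-69957\right)\right) - 41151 = 38 \left(1 - 47640717\right) - 41151 = 38 \left(-47640716\right) - 41151 = -1810347208 - 41151 = -1810388359$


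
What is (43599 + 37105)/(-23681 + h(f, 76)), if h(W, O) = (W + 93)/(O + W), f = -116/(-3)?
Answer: -27762176/8145869 ≈ -3.4081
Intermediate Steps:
f = 116/3 (f = -116*(-1/3) = 116/3 ≈ 38.667)
h(W, O) = (93 + W)/(O + W)
(43599 + 37105)/(-23681 + h(f, 76)) = (43599 + 37105)/(-23681 + (93 + 116/3)/(76 + 116/3)) = 80704/(-23681 + (395/3)/(344/3)) = 80704/(-23681 + (3/344)*(395/3)) = 80704/(-23681 + 395/344) = 80704/(-8145869/344) = 80704*(-344/8145869) = -27762176/8145869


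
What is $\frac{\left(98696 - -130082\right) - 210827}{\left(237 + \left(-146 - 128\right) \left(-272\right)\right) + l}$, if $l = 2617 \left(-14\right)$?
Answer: $\frac{17951}{38127} \approx 0.47082$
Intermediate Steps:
$l = -36638$
$\frac{\left(98696 - -130082\right) - 210827}{\left(237 + \left(-146 - 128\right) \left(-272\right)\right) + l} = \frac{\left(98696 - -130082\right) - 210827}{\left(237 + \left(-146 - 128\right) \left(-272\right)\right) - 36638} = \frac{\left(98696 + 130082\right) - 210827}{\left(237 - -74528\right) - 36638} = \frac{228778 - 210827}{\left(237 + 74528\right) - 36638} = \frac{17951}{74765 - 36638} = \frac{17951}{38127}$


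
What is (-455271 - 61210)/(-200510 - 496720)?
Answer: 516481/697230 ≈ 0.74076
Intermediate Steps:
(-455271 - 61210)/(-200510 - 496720) = -516481/(-697230) = -516481*(-1/697230) = 516481/697230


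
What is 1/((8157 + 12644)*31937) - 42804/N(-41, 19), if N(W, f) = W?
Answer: 693551684629/664321537 ≈ 1044.0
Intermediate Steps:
1/((8157 + 12644)*31937) - 42804/N(-41, 19) = 1/((8157 + 12644)*31937) - 42804/(-41) = (1/31937)/20801 - 42804*(-1/41) = (1/20801)*(1/31937) + 1044 = 1/664321537 + 1044 = 693551684629/664321537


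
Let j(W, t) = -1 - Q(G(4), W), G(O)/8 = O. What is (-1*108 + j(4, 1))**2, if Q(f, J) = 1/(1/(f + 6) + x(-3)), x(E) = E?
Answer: 150773841/12769 ≈ 11808.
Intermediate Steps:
G(O) = 8*O
Q(f, J) = 1/(-3 + 1/(6 + f)) (Q(f, J) = 1/(1/(f + 6) - 3) = 1/(1/(6 + f) - 3) = 1/(-3 + 1/(6 + f)))
j(W, t) = -75/113 (j(W, t) = -1 - (6 + 8*4)/(-17 - 24*4) = -1 - (6 + 32)/(-17 - 3*32) = -1 - 38/(-17 - 96) = -1 - 38/(-113) = -1 - (-1)*38/113 = -1 - 1*(-38/113) = -1 + 38/113 = -75/113)
(-1*108 + j(4, 1))**2 = (-1*108 - 75/113)**2 = (-108 - 75/113)**2 = (-12279/113)**2 = 150773841/12769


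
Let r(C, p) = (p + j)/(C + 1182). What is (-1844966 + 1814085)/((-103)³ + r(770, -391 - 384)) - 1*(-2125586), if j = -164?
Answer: 4533883592023910/2133004043 ≈ 2.1256e+6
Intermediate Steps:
r(C, p) = (-164 + p)/(1182 + C) (r(C, p) = (p - 164)/(C + 1182) = (-164 + p)/(1182 + C))
(-1844966 + 1814085)/((-103)³ + r(770, -391 - 384)) - 1*(-2125586) = (-1844966 + 1814085)/((-103)³ + (-164 + (-391 - 384))/(1182 + 770)) - 1*(-2125586) = -30881/(-1092727 + (-164 - 775)/1952) + 2125586 = -30881/(-1092727 + (1/1952)*(-939)) + 2125586 = -30881/(-1092727 - 939/1952) + 2125586 = -30881/(-2133004043/1952) + 2125586 = -30881*(-1952/2133004043) + 2125586 = 60279712/2133004043 + 2125586 = 4533883592023910/2133004043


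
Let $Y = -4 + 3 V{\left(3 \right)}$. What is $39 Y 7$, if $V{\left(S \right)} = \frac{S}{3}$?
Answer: $-273$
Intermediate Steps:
$V{\left(S \right)} = \frac{S}{3}$ ($V{\left(S \right)} = S \frac{1}{3} = \frac{S}{3}$)
$Y = -1$ ($Y = -4 + 3 \cdot \frac{1}{3} \cdot 3 = -4 + 3 \cdot 1 = -4 + 3 = -1$)
$39 Y 7 = 39 \left(-1\right) 7 = \left(-39\right) 7 = -273$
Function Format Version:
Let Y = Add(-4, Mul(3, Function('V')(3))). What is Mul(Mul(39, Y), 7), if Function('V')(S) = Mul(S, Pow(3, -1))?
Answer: -273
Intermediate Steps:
Function('V')(S) = Mul(Rational(1, 3), S) (Function('V')(S) = Mul(S, Rational(1, 3)) = Mul(Rational(1, 3), S))
Y = -1 (Y = Add(-4, Mul(3, Mul(Rational(1, 3), 3))) = Add(-4, Mul(3, 1)) = Add(-4, 3) = -1)
Mul(Mul(39, Y), 7) = Mul(Mul(39, -1), 7) = Mul(-39, 7) = -273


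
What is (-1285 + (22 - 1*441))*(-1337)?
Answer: 2278248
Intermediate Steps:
(-1285 + (22 - 1*441))*(-1337) = (-1285 + (22 - 441))*(-1337) = (-1285 - 419)*(-1337) = -1704*(-1337) = 2278248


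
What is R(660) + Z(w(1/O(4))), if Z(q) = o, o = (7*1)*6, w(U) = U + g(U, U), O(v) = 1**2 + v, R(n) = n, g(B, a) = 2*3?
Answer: 702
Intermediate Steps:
g(B, a) = 6
O(v) = 1 + v
w(U) = 6 + U (w(U) = U + 6 = 6 + U)
o = 42 (o = 7*6 = 42)
Z(q) = 42
R(660) + Z(w(1/O(4))) = 660 + 42 = 702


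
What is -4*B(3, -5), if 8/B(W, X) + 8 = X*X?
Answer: -32/17 ≈ -1.8824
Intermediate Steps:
B(W, X) = 8/(-8 + X²) (B(W, X) = 8/(-8 + X*X) = 8/(-8 + X²))
-4*B(3, -5) = -32/(-8 + (-5)²) = -32/(-8 + 25) = -32/17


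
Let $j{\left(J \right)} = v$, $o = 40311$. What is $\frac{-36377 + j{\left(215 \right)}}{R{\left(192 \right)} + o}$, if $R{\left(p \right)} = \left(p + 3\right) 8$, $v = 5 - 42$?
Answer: $- \frac{714}{821} \approx -0.86967$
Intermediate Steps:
$v = -37$ ($v = 5 - 42 = -37$)
$R{\left(p \right)} = 24 + 8 p$ ($R{\left(p \right)} = \left(3 + p\right) 8 = 24 + 8 p$)
$j{\left(J \right)} = -37$
$\frac{-36377 + j{\left(215 \right)}}{R{\left(192 \right)} + o} = \frac{-36377 - 37}{\left(24 + 8 \cdot 192\right) + 40311} = - \frac{36414}{\left(24 + 1536\right) + 40311} = - \frac{36414}{1560 + 40311} = - \frac{36414}{41871} = \left(-36414\right) \frac{1}{41871} = - \frac{714}{821}$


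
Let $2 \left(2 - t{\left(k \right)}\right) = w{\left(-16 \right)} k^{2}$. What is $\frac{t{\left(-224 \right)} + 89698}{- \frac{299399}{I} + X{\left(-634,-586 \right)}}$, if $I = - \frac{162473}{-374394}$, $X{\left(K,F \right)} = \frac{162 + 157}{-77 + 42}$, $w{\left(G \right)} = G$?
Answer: $- \frac{2792712652940}{3923313451097} \approx -0.71183$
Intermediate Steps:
$X{\left(K,F \right)} = - \frac{319}{35}$ ($X{\left(K,F \right)} = \frac{319}{-35} = 319 \left(- \frac{1}{35}\right) = - \frac{319}{35}$)
$I = \frac{162473}{374394}$ ($I = \left(-162473\right) \left(- \frac{1}{374394}\right) = \frac{162473}{374394} \approx 0.43396$)
$t{\left(k \right)} = 2 + 8 k^{2}$ ($t{\left(k \right)} = 2 - \frac{\left(-16\right) k^{2}}{2} = 2 + 8 k^{2}$)
$\frac{t{\left(-224 \right)} + 89698}{- \frac{299399}{I} + X{\left(-634,-586 \right)}} = \frac{\left(2 + 8 \left(-224\right)^{2}\right) + 89698}{- \frac{299399}{\frac{162473}{374394}} - \frac{319}{35}} = \frac{\left(2 + 8 \cdot 50176\right) + 89698}{\left(-299399\right) \frac{374394}{162473} - \frac{319}{35}} = \frac{\left(2 + 401408\right) + 89698}{- \frac{112093189206}{162473} - \frac{319}{35}} = \frac{401410 + 89698}{- \frac{3923313451097}{5686555}} = 491108 \left(- \frac{5686555}{3923313451097}\right) = - \frac{2792712652940}{3923313451097}$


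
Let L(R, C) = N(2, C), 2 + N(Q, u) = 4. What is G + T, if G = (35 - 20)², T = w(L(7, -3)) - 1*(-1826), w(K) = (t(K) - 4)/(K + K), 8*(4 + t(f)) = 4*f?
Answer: 8197/4 ≈ 2049.3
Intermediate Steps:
N(Q, u) = 2 (N(Q, u) = -2 + 4 = 2)
L(R, C) = 2
t(f) = -4 + f/2 (t(f) = -4 + (4*f)/8 = -4 + f/2)
w(K) = (-8 + K/2)/(2*K) (w(K) = ((-4 + K/2) - 4)/(K + K) = (-8 + K/2)/((2*K)) = (-8 + K/2)*(1/(2*K)) = (-8 + K/2)/(2*K))
T = 7297/4 (T = (¼)*(-16 + 2)/2 - 1*(-1826) = (¼)*(½)*(-14) + 1826 = -7/4 + 1826 = 7297/4 ≈ 1824.3)
G = 225 (G = 15² = 225)
G + T = 225 + 7297/4 = 8197/4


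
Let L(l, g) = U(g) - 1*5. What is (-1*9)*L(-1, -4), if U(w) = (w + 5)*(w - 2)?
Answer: 99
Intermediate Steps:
U(w) = (-2 + w)*(5 + w) (U(w) = (5 + w)*(-2 + w) = (-2 + w)*(5 + w))
L(l, g) = -15 + g**2 + 3*g (L(l, g) = (-10 + g**2 + 3*g) - 1*5 = (-10 + g**2 + 3*g) - 5 = -15 + g**2 + 3*g)
(-1*9)*L(-1, -4) = (-1*9)*(-15 + (-4)**2 + 3*(-4)) = -9*(-15 + 16 - 12) = -9*(-11) = 99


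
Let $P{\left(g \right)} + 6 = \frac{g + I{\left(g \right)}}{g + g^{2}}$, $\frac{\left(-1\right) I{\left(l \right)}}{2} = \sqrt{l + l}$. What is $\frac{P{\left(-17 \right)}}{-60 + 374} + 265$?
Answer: $\frac{1331263}{5024} - \frac{i \sqrt{34}}{42704} \approx 264.98 - 0.00013654 i$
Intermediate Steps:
$I{\left(l \right)} = - 2 \sqrt{2} \sqrt{l}$ ($I{\left(l \right)} = - 2 \sqrt{l + l} = - 2 \sqrt{2 l} = - 2 \sqrt{2} \sqrt{l}$)
$P{\left(g \right)} = -6 + \frac{g - 2 \sqrt{2} \sqrt{g}}{g + g^{2}}$
$\frac{P{\left(-17 \right)}}{-60 + 374} + 265 = \frac{\frac{1}{-17} \frac{1}{1 - 17} \left(- 6 \left(-17\right)^{2} - -85 - 2 \sqrt{2} \sqrt{-17}\right)}{-60 + 374} + 265 = \frac{\left(- \frac{1}{17}\right) \frac{1}{-16} \left(\left(-6\right) 289 + 85 - 2 \sqrt{2} i \sqrt{17}\right)}{314} + 265 = \frac{\left(- \frac{1}{17}\right) \left(- \frac{1}{16}\right) \left(-1734 + 85 - 2 i \sqrt{34}\right)}{314} + 265 = \frac{\left(- \frac{1}{17}\right) \left(- \frac{1}{16}\right) \left(-1649 - 2 i \sqrt{34}\right)}{314} + 265 = \frac{- \frac{97}{16} - \frac{i \sqrt{34}}{136}}{314} + 265 = \left(- \frac{97}{5024} - \frac{i \sqrt{34}}{42704}\right) + 265 = \frac{1331263}{5024} - \frac{i \sqrt{34}}{42704}$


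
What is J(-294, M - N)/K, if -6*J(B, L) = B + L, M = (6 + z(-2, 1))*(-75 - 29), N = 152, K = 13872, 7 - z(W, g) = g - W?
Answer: 743/41616 ≈ 0.017854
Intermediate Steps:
z(W, g) = 7 + W - g (z(W, g) = 7 - (g - W) = 7 + (W - g) = 7 + W - g)
M = -1040 (M = (6 + (7 - 2 - 1*1))*(-75 - 29) = (6 + (7 - 2 - 1))*(-104) = (6 + 4)*(-104) = 10*(-104) = -1040)
J(B, L) = -B/6 - L/6 (J(B, L) = -(B + L)/6 = -B/6 - L/6)
J(-294, M - N)/K = (-⅙*(-294) - (-1040 - 1*152)/6)/13872 = (49 - (-1040 - 152)/6)*(1/13872) = (49 - ⅙*(-1192))*(1/13872) = (49 + 596/3)*(1/13872) = (743/3)*(1/13872) = 743/41616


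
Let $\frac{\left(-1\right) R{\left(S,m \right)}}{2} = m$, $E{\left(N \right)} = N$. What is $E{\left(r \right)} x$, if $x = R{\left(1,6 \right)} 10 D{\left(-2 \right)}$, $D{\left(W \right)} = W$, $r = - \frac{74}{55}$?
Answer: $- \frac{3552}{11} \approx -322.91$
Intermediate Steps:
$r = - \frac{74}{55}$ ($r = \left(-74\right) \frac{1}{55} = - \frac{74}{55} \approx -1.3455$)
$R{\left(S,m \right)} = - 2 m$
$x = 240$ ($x = \left(-2\right) 6 \cdot 10 \left(-2\right) = \left(-12\right) 10 \left(-2\right) = \left(-120\right) \left(-2\right) = 240$)
$E{\left(r \right)} x = \left(- \frac{74}{55}\right) 240 = - \frac{3552}{11}$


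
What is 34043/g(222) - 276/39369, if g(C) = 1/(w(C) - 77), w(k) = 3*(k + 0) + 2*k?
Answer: 461488916445/13123 ≈ 3.5166e+7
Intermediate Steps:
w(k) = 5*k (w(k) = 3*k + 2*k = 5*k)
g(C) = 1/(-77 + 5*C) (g(C) = 1/(5*C - 77) = 1/(-77 + 5*C))
34043/g(222) - 276/39369 = 34043/(1/(-77 + 5*222)) - 276/39369 = 34043/(1/(-77 + 1110)) - 276*1/39369 = 34043/(1/1033) - 92/13123 = 34043*1033 - 92/13123 = 35166419 - 92/13123 = 461488916445/13123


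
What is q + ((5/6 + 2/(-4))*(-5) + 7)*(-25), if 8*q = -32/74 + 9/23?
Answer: -2723305/20424 ≈ -133.34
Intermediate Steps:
q = -35/6808 (q = (-32/74 + 9/23)/8 = (-32*1/74 + 9*(1/23))/8 = (-16/37 + 9/23)/8 = (1/8)*(-35/851) = -35/6808 ≈ -0.0051410)
q + ((5/6 + 2/(-4))*(-5) + 7)*(-25) = -35/6808 + ((5/6 + 2/(-4))*(-5) + 7)*(-25) = -35/6808 + ((5*(1/6) + 2*(-1/4))*(-5) + 7)*(-25) = -35/6808 + ((5/6 - 1/2)*(-5) + 7)*(-25) = -35/6808 + ((1/3)*(-5) + 7)*(-25) = -35/6808 + (-5/3 + 7)*(-25) = -35/6808 + (16/3)*(-25) = -35/6808 - 400/3 = -2723305/20424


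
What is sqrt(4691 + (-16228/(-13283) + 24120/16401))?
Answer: sqrt(24751704619555480567)/72618161 ≈ 68.510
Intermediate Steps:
sqrt(4691 + (-16228/(-13283) + 24120/16401)) = sqrt(4691 + (-16228*(-1/13283) + 24120*(1/16401))) = sqrt(4691 + (16228/13283 + 8040/5467)) = sqrt(4691 + 195513796/72618161) = sqrt(340847307047/72618161) = sqrt(24751704619555480567)/72618161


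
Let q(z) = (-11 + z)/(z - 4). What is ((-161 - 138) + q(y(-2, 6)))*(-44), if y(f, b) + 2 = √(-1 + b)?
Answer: 404624/31 - 308*√5/31 ≈ 13030.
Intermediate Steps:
y(f, b) = -2 + √(-1 + b)
q(z) = (-11 + z)/(-4 + z)
((-161 - 138) + q(y(-2, 6)))*(-44) = ((-161 - 138) + (-11 + (-2 + √(-1 + 6)))/(-4 + (-2 + √(-1 + 6))))*(-44) = (-299 + (-11 + (-2 + √5))/(-4 + (-2 + √5)))*(-44) = (-299 + (-13 + √5)/(-6 + √5))*(-44) = 13156 - 44*(-13 + √5)/(-6 + √5)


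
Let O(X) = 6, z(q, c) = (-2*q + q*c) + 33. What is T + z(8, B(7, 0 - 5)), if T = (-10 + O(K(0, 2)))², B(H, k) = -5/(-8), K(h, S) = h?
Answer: 38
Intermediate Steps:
B(H, k) = 5/8 (B(H, k) = -5*(-⅛) = 5/8)
z(q, c) = 33 - 2*q + c*q (z(q, c) = (-2*q + c*q) + 33 = 33 - 2*q + c*q)
T = 16 (T = (-10 + 6)² = (-4)² = 16)
T + z(8, B(7, 0 - 5)) = 16 + (33 - 2*8 + (5/8)*8) = 16 + (33 - 16 + 5) = 16 + 22 = 38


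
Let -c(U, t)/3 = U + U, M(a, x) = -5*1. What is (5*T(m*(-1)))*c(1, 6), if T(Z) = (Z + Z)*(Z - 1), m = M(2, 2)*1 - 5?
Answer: -5400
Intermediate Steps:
M(a, x) = -5
c(U, t) = -6*U (c(U, t) = -3*(U + U) = -6*U)
m = -10 (m = -5*1 - 5 = -5 - 5 = -10)
T(Z) = 2*Z*(-1 + Z) (T(Z) = (2*Z)*(-1 + Z) = 2*Z*(-1 + Z))
(5*T(m*(-1)))*c(1, 6) = (5*(2*(-10*(-1))*(-1 - 10*(-1))))*(-6*1) = (5*(2*10*(-1 + 10)))*(-6) = (5*(2*10*9))*(-6) = (5*180)*(-6) = 900*(-6) = -5400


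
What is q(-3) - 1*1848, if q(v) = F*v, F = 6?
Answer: -1866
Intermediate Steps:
q(v) = 6*v
q(-3) - 1*1848 = 6*(-3) - 1*1848 = -18 - 1848 = -1866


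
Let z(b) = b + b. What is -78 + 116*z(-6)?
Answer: -1470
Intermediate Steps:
z(b) = 2*b
-78 + 116*z(-6) = -78 + 116*(2*(-6)) = -78 + 116*(-12) = -78 - 1392 = -1470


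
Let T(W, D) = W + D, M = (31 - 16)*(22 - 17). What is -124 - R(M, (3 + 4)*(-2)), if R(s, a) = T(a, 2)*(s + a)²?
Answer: 44528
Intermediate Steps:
M = 75 (M = 15*5 = 75)
T(W, D) = D + W
R(s, a) = (a + s)²*(2 + a) (R(s, a) = (2 + a)*(s + a)² = (2 + a)*(a + s)² = (a + s)²*(2 + a))
-124 - R(M, (3 + 4)*(-2)) = -124 - ((3 + 4)*(-2) + 75)²*(2 + (3 + 4)*(-2)) = -124 - (7*(-2) + 75)²*(2 + 7*(-2)) = -124 - (-14 + 75)²*(2 - 14) = -124 - 61²*(-12) = -124 - 3721*(-12) = -124 - 1*(-44652) = -124 + 44652 = 44528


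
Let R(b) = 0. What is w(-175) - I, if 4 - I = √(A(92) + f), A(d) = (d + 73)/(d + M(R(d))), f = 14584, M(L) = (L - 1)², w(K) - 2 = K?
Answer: -177 + √14016929/31 ≈ -56.228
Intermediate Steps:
w(K) = 2 + K
M(L) = (-1 + L)²
A(d) = (73 + d)/(1 + d) (A(d) = (d + 73)/(d + (-1 + 0)²) = (73 + d)/(d + (-1)²) = (73 + d)/(d + 1) = (73 + d)/(1 + d))
I = 4 - √14016929/31 (I = 4 - √((73 + 92)/(1 + 92) + 14584) = 4 - √(165/93 + 14584) = 4 - √((1/93)*165 + 14584) = 4 - √(55/31 + 14584) = 4 - √(452159/31) = 4 - √14016929/31 ≈ -116.77)
w(-175) - I = (2 - 175) - (4 - √14016929/31) = -173 + (-4 + √14016929/31) = -177 + √14016929/31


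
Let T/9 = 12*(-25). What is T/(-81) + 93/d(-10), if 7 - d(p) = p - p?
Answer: 979/21 ≈ 46.619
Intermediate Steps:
d(p) = 7 (d(p) = 7 - (p - p) = 7 - 1*0 = 7 + 0 = 7)
T = -2700 (T = 9*(12*(-25)) = 9*(-300) = -2700)
T/(-81) + 93/d(-10) = -2700/(-81) + 93/7 = -2700*(-1/81) + 93*(⅐) = 100/3 + 93/7 = 979/21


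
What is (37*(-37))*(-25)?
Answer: 34225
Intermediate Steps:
(37*(-37))*(-25) = -1369*(-25) = 34225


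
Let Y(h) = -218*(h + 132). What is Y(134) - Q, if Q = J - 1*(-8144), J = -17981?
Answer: -48151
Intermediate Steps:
Y(h) = -28776 - 218*h (Y(h) = -218*(132 + h) = -28776 - 218*h)
Q = -9837 (Q = -17981 - 1*(-8144) = -17981 + 8144 = -9837)
Y(134) - Q = (-28776 - 218*134) - 1*(-9837) = (-28776 - 29212) + 9837 = -57988 + 9837 = -48151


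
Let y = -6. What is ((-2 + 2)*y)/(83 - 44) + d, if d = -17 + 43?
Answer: 26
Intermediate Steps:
d = 26
((-2 + 2)*y)/(83 - 44) + d = ((-2 + 2)*(-6))/(83 - 44) + 26 = (0*(-6))/39 + 26 = (1/39)*0 + 26 = 0 + 26 = 26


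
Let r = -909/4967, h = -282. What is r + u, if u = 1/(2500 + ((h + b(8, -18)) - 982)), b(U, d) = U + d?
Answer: -1109467/6089542 ≈ -0.18219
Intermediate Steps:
r = -909/4967 (r = -909*1/4967 = -909/4967 ≈ -0.18301)
u = 1/1226 (u = 1/(2500 + ((-282 + (8 - 18)) - 982)) = 1/(2500 + ((-282 - 10) - 982)) = 1/(2500 + (-292 - 982)) = 1/(2500 - 1274) = 1/1226 ≈ 0.00081566)
r + u = -909/4967 + 1/1226 = -1109467/6089542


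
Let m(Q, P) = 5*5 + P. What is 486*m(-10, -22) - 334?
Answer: 1124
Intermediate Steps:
m(Q, P) = 25 + P
486*m(-10, -22) - 334 = 486*(25 - 22) - 334 = 486*3 - 334 = 1458 - 334 = 1124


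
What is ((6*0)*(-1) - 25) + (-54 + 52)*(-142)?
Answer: 259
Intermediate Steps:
((6*0)*(-1) - 25) + (-54 + 52)*(-142) = (0*(-1) - 25) - 2*(-142) = (0 - 25) + 284 = -25 + 284 = 259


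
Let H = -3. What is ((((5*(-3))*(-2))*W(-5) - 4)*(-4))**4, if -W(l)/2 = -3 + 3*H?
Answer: 67280940630016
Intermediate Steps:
W(l) = 24 (W(l) = -2*(-3 + 3*(-3)) = -2*(-3 - 9) = -2*(-12) = 24)
((((5*(-3))*(-2))*W(-5) - 4)*(-4))**4 = ((((5*(-3))*(-2))*24 - 4)*(-4))**4 = ((-15*(-2)*24 - 4)*(-4))**4 = ((30*24 - 4)*(-4))**4 = ((720 - 4)*(-4))**4 = (716*(-4))**4 = (-2864)**4 = 67280940630016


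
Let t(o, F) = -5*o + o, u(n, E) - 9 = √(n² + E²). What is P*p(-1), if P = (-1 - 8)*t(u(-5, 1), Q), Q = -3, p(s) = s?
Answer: -324 - 36*√26 ≈ -507.56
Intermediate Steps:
u(n, E) = 9 + √(E² + n²) (u(n, E) = 9 + √(n² + E²) = 9 + √(E² + n²))
t(o, F) = -4*o
P = 324 + 36*√26 (P = (-1 - 8)*(-4*(9 + √(1² + (-5)²))) = -(-36)*(9 + √(1 + 25)) = -(-36)*(9 + √26) = -9*(-36 - 4*√26) = 324 + 36*√26 ≈ 507.56)
P*p(-1) = (324 + 36*√26)*(-1) = -324 - 36*√26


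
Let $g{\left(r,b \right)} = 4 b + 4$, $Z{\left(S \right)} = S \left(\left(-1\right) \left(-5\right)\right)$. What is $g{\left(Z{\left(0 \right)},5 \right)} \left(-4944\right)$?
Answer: $-118656$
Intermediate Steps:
$Z{\left(S \right)} = 5 S$ ($Z{\left(S \right)} = S 5 = 5 S$)
$g{\left(r,b \right)} = 4 + 4 b$
$g{\left(Z{\left(0 \right)},5 \right)} \left(-4944\right) = \left(4 + 4 \cdot 5\right) \left(-4944\right) = \left(4 + 20\right) \left(-4944\right) = 24 \left(-4944\right) = -118656$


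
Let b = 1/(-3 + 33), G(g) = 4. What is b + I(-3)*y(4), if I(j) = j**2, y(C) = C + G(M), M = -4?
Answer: 2161/30 ≈ 72.033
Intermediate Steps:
b = 1/30 ≈ 0.033333
y(C) = 4 + C (y(C) = C + 4 = 4 + C)
b + I(-3)*y(4) = 1/30 + (-3)**2*(4 + 4) = 1/30 + 9*8 = 1/30 + 72 = 2161/30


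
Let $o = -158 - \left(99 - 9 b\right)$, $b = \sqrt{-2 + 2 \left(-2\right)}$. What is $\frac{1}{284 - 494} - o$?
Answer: $\frac{53969}{210} - 9 i \sqrt{6} \approx 257.0 - 22.045 i$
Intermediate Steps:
$b = i \sqrt{6}$ ($b = \sqrt{-2 - 4} = \sqrt{-6} = i \sqrt{6} \approx 2.4495 i$)
$o = -257 + 9 i \sqrt{6}$ ($o = -158 - \left(99 - 9 i \sqrt{6}\right) = -257 + 9 i \sqrt{6} \approx -257.0 + 22.045 i$)
$\frac{1}{284 - 494} - o = \frac{1}{284 - 494} - \left(-257 + 9 i \sqrt{6}\right) = \frac{1}{-210} + \left(257 - 9 i \sqrt{6}\right) = - \frac{1}{210} + \left(257 - 9 i \sqrt{6}\right) = \frac{53969}{210} - 9 i \sqrt{6}$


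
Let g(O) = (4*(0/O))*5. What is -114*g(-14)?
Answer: 0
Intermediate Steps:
g(O) = 0 (g(O) = (4*0)*5 = 0*5 = 0)
-114*g(-14) = -114*0 = 0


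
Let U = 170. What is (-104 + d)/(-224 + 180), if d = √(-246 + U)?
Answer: 26/11 - I*√19/22 ≈ 2.3636 - 0.19813*I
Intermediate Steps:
d = 2*I*√19 (d = √(-246 + 170) = √(-76) = 2*I*√19 ≈ 8.7178*I)
(-104 + d)/(-224 + 180) = (-104 + 2*I*√19)/(-224 + 180) = (-104 + 2*I*√19)/(-44) = (-104 + 2*I*√19)*(-1/44) = 26/11 - I*√19/22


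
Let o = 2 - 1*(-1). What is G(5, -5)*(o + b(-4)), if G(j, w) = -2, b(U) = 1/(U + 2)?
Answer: -5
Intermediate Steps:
b(U) = 1/(2 + U)
o = 3 (o = 2 + 1 = 3)
G(5, -5)*(o + b(-4)) = -2*(3 + 1/(2 - 4)) = -2*(3 + 1/(-2)) = -2*(3 - 1/2) = -2*5/2 = -5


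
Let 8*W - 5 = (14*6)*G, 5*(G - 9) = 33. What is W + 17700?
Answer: 714577/40 ≈ 17864.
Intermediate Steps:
G = 78/5 (G = 9 + (⅕)*33 = 9 + 33/5 = 78/5 ≈ 15.600)
W = 6577/40 (W = 5/8 + ((14*6)*(78/5))/8 = 5/8 + (84*(78/5))/8 = 5/8 + (⅛)*(6552/5) = 5/8 + 819/5 = 6577/40 ≈ 164.43)
W + 17700 = 6577/40 + 17700 = 714577/40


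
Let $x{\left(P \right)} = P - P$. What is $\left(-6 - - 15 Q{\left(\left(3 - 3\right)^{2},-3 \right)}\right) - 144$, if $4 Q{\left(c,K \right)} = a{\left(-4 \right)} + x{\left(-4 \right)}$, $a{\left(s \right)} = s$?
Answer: $-165$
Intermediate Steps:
$x{\left(P \right)} = 0$
$Q{\left(c,K \right)} = -1$ ($Q{\left(c,K \right)} = \frac{-4 + 0}{4} = \frac{1}{4} \left(-4\right) = -1$)
$\left(-6 - - 15 Q{\left(\left(3 - 3\right)^{2},-3 \right)}\right) - 144 = \left(-6 - \left(-15\right) \left(-1\right)\right) - 144 = \left(-6 - 15\right) - 144 = -21 - 144 = -165$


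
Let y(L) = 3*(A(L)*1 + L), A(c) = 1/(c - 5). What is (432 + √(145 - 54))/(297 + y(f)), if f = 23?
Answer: 2592/2197 + 6*√91/2197 ≈ 1.2058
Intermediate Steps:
A(c) = 1/(-5 + c)
y(L) = 3*L + 3/(-5 + L) (y(L) = 3*(1/(-5 + L) + L) = 3*(L + 1/(-5 + L)) = 3*L + 3/(-5 + L))
(432 + √(145 - 54))/(297 + y(f)) = (432 + √(145 - 54))/(297 + 3*(1 + 23*(-5 + 23))/(-5 + 23)) = (432 + √91)/(297 + 3*(1 + 23*18)/18) = (432 + √91)/(297 + 3*(1/18)*(1 + 414)) = (432 + √91)/(297 + 3*(1/18)*415) = (432 + √91)/(297 + 415/6) = (432 + √91)/(2197/6) = (432 + √91)*(6/2197) = 2592/2197 + 6*√91/2197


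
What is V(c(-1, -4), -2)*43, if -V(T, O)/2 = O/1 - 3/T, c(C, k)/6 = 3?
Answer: 559/3 ≈ 186.33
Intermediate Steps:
c(C, k) = 18 (c(C, k) = 6*3 = 18)
V(T, O) = -2*O + 6/T (V(T, O) = -2*(O/1 - 3/T) = -2*(O*1 - 3/T) = -2*(O - 3/T) = -2*O + 6/T)
V(c(-1, -4), -2)*43 = (-2*(-2) + 6/18)*43 = (4 + 6*(1/18))*43 = (4 + ⅓)*43 = (13/3)*43 = 559/3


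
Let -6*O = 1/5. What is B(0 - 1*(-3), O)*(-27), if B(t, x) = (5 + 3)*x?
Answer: 36/5 ≈ 7.2000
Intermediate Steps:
O = -1/30 (O = -⅙/5 = -⅙*⅕ = -1/30 ≈ -0.033333)
B(t, x) = 8*x
B(0 - 1*(-3), O)*(-27) = (8*(-1/30))*(-27) = -4/15*(-27) = 36/5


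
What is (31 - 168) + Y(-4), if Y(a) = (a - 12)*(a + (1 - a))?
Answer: -153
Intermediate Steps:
Y(a) = -12 + a (Y(a) = (-12 + a)*1 = -12 + a)
(31 - 168) + Y(-4) = (31 - 168) + (-12 - 4) = -137 - 16 = -153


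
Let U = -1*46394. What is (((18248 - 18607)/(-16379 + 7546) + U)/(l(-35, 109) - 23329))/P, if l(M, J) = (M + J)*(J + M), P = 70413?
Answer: 19514183/528753175797 ≈ 3.6906e-5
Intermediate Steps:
U = -46394
l(M, J) = (J + M)² (l(M, J) = (J + M)*(J + M) = (J + M)²)
(((18248 - 18607)/(-16379 + 7546) + U)/(l(-35, 109) - 23329))/P = (((18248 - 18607)/(-16379 + 7546) - 46394)/((109 - 35)² - 23329))/70413 = ((-359/(-8833) - 46394)/(74² - 23329))*(1/70413) = ((-359*(-1/8833) - 46394)/(5476 - 23329))*(1/70413) = ((359/8833 - 46394)/(-17853))*(1/70413) = -409797843/8833*(-1/17853)*(1/70413) = (136599281/52565183)*(1/70413) = 19514183/528753175797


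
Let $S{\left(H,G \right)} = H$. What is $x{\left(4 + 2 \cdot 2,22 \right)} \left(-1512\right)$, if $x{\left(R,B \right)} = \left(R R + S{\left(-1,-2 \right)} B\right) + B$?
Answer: $-96768$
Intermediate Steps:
$x{\left(R,B \right)} = R^{2}$ ($x{\left(R,B \right)} = \left(R R - B\right) + B = \left(R^{2} - B\right) + B = R^{2}$)
$x{\left(4 + 2 \cdot 2,22 \right)} \left(-1512\right) = \left(4 + 2 \cdot 2\right)^{2} \left(-1512\right) = \left(4 + 4\right)^{2} \left(-1512\right) = 8^{2} \left(-1512\right) = 64 \left(-1512\right) = -96768$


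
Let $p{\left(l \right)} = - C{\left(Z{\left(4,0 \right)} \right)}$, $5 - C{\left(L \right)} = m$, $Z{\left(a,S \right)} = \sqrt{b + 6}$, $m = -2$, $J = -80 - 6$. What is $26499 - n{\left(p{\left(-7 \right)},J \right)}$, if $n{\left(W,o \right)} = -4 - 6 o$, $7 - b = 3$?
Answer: $25987$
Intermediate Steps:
$J = -86$ ($J = -80 - 6 = -86$)
$b = 4$ ($b = 7 - 3 = 4$)
$Z{\left(a,S \right)} = \sqrt{10}$ ($Z{\left(a,S \right)} = \sqrt{4 + 6} = \sqrt{10}$)
$C{\left(L \right)} = 7$ ($C{\left(L \right)} = 5 - -2 = 5 + 2 = 7$)
$p{\left(l \right)} = -7$ ($p{\left(l \right)} = \left(-1\right) 7 = -7$)
$26499 - n{\left(p{\left(-7 \right)},J \right)} = 26499 - \left(-4 - -516\right) = 26499 - \left(-4 + 516\right) = 26499 - 512 = 25987$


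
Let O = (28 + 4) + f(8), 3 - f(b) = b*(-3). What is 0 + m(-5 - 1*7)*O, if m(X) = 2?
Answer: 118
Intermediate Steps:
f(b) = 3 + 3*b (f(b) = 3 - b*(-3) = 3 - (-3)*b = 3 + 3*b)
O = 59 (O = (28 + 4) + (3 + 3*8) = 32 + (3 + 24) = 32 + 27 = 59)
0 + m(-5 - 1*7)*O = 0 + 2*59 = 0 + 118 = 118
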